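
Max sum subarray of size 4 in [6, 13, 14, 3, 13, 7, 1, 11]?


[0:4]: 36
[1:5]: 43
[2:6]: 37
[3:7]: 24
[4:8]: 32

Max: 43 at [1:5]


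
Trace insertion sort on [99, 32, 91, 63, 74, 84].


Initial: [99, 32, 91, 63, 74, 84]
Insert 32: [32, 99, 91, 63, 74, 84]
Insert 91: [32, 91, 99, 63, 74, 84]
Insert 63: [32, 63, 91, 99, 74, 84]
Insert 74: [32, 63, 74, 91, 99, 84]
Insert 84: [32, 63, 74, 84, 91, 99]

Sorted: [32, 63, 74, 84, 91, 99]


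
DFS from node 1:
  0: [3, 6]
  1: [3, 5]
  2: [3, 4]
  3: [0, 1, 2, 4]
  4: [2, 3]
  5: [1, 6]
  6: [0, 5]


Visit 1, push [5, 3]
Visit 3, push [4, 2, 0]
Visit 0, push [6]
Visit 6, push [5]
Visit 5, push []
Visit 2, push [4]
Visit 4, push []

DFS order: [1, 3, 0, 6, 5, 2, 4]


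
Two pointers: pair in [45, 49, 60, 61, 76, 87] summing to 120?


lo=0(45)+hi=5(87)=132
lo=0(45)+hi=4(76)=121
lo=0(45)+hi=3(61)=106
lo=1(49)+hi=3(61)=110
lo=2(60)+hi=3(61)=121

No pair found


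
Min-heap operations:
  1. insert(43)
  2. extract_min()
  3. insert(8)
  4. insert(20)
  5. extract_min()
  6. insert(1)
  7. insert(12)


insert(43) -> [43]
extract_min()->43, []
insert(8) -> [8]
insert(20) -> [8, 20]
extract_min()->8, [20]
insert(1) -> [1, 20]
insert(12) -> [1, 20, 12]

Final heap: [1, 20, 12]


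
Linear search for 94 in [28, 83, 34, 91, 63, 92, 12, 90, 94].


i=0: 28!=94
i=1: 83!=94
i=2: 34!=94
i=3: 91!=94
i=4: 63!=94
i=5: 92!=94
i=6: 12!=94
i=7: 90!=94
i=8: 94==94 found!

Found at 8, 9 comps


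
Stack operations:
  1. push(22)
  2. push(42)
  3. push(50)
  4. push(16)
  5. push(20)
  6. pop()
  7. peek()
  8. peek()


push(22) -> [22]
push(42) -> [22, 42]
push(50) -> [22, 42, 50]
push(16) -> [22, 42, 50, 16]
push(20) -> [22, 42, 50, 16, 20]
pop()->20, [22, 42, 50, 16]
peek()->16
peek()->16

Final stack: [22, 42, 50, 16]


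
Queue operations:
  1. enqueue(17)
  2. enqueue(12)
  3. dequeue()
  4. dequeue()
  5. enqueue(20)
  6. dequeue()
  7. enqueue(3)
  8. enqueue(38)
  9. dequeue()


enqueue(17) -> [17]
enqueue(12) -> [17, 12]
dequeue()->17, [12]
dequeue()->12, []
enqueue(20) -> [20]
dequeue()->20, []
enqueue(3) -> [3]
enqueue(38) -> [3, 38]
dequeue()->3, [38]

Final queue: [38]


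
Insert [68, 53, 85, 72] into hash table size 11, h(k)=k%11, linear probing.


Insert 68: h=2 -> slot 2
Insert 53: h=9 -> slot 9
Insert 85: h=8 -> slot 8
Insert 72: h=6 -> slot 6

Table: [None, None, 68, None, None, None, 72, None, 85, 53, None]


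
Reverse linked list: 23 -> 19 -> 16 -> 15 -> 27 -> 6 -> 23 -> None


Step 1: curr=23, set curr.next=prev(None) | reversed so far: 23
Step 2: curr=19, set curr.next=prev(23) | reversed so far: 19 -> 23
Step 3: curr=16, set curr.next=prev(19) | reversed so far: 16 -> 19 -> 23
Step 4: curr=15, set curr.next=prev(16) | reversed so far: 15 -> 16 -> 19 -> 23
Step 5: curr=27, set curr.next=prev(15) | reversed so far: 27 -> 15 -> 16 -> 19 -> 23
Step 6: curr=6, set curr.next=prev(27) | reversed so far: 6 -> 27 -> 15 -> 16 -> 19 -> 23
Step 7: curr=23, set curr.next=prev(6) | reversed so far: 23 -> 6 -> 27 -> 15 -> 16 -> 19 -> 23

23 -> 6 -> 27 -> 15 -> 16 -> 19 -> 23 -> None


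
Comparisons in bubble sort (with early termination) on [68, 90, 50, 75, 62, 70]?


Algorithm: bubble sort (with early termination)
Input: [68, 90, 50, 75, 62, 70]
Sorted: [50, 62, 68, 70, 75, 90]

14


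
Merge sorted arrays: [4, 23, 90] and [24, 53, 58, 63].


Take 4 from A
Take 23 from A
Take 24 from B
Take 53 from B
Take 58 from B
Take 63 from B

Merged: [4, 23, 24, 53, 58, 63, 90]


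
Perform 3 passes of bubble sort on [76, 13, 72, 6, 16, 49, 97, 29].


Initial: [76, 13, 72, 6, 16, 49, 97, 29]
Pass 1: [13, 72, 6, 16, 49, 76, 29, 97] (6 swaps)
Pass 2: [13, 6, 16, 49, 72, 29, 76, 97] (4 swaps)
Pass 3: [6, 13, 16, 49, 29, 72, 76, 97] (2 swaps)

After 3 passes: [6, 13, 16, 49, 29, 72, 76, 97]


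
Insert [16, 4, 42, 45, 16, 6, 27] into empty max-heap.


Insert 16: [16]
Insert 4: [16, 4]
Insert 42: [42, 4, 16]
Insert 45: [45, 42, 16, 4]
Insert 16: [45, 42, 16, 4, 16]
Insert 6: [45, 42, 16, 4, 16, 6]
Insert 27: [45, 42, 27, 4, 16, 6, 16]

Final heap: [45, 42, 27, 4, 16, 6, 16]


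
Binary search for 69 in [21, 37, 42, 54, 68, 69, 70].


Step 1: lo=0, hi=6, mid=3, val=54
Step 2: lo=4, hi=6, mid=5, val=69

Found at index 5


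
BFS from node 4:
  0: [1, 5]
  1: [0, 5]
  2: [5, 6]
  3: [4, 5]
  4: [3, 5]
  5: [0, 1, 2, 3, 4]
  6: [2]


Visit 4, enqueue [3, 5]
Visit 3, enqueue []
Visit 5, enqueue [0, 1, 2]
Visit 0, enqueue []
Visit 1, enqueue []
Visit 2, enqueue [6]
Visit 6, enqueue []

BFS order: [4, 3, 5, 0, 1, 2, 6]


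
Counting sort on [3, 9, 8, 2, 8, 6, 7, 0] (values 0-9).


Input: [3, 9, 8, 2, 8, 6, 7, 0]
Counts: [1, 0, 1, 1, 0, 0, 1, 1, 2, 1]

Sorted: [0, 2, 3, 6, 7, 8, 8, 9]


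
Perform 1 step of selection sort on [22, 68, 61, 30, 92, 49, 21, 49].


Initial: [22, 68, 61, 30, 92, 49, 21, 49]
Step 1: min=21 at 6
  Swap: [21, 68, 61, 30, 92, 49, 22, 49]

After 1 step: [21, 68, 61, 30, 92, 49, 22, 49]


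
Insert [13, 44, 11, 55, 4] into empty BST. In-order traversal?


Insert 13: root
Insert 44: R from 13
Insert 11: L from 13
Insert 55: R from 13 -> R from 44
Insert 4: L from 13 -> L from 11

In-order: [4, 11, 13, 44, 55]


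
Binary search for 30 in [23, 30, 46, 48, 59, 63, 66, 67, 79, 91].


Step 1: lo=0, hi=9, mid=4, val=59
Step 2: lo=0, hi=3, mid=1, val=30

Found at index 1


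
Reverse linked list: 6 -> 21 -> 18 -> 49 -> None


Step 1: curr=6, set curr.next=prev(None) | reversed so far: 6
Step 2: curr=21, set curr.next=prev(6) | reversed so far: 21 -> 6
Step 3: curr=18, set curr.next=prev(21) | reversed so far: 18 -> 21 -> 6
Step 4: curr=49, set curr.next=prev(18) | reversed so far: 49 -> 18 -> 21 -> 6

49 -> 18 -> 21 -> 6 -> None


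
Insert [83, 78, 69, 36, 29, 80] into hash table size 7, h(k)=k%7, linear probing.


Insert 83: h=6 -> slot 6
Insert 78: h=1 -> slot 1
Insert 69: h=6, 1 probes -> slot 0
Insert 36: h=1, 1 probes -> slot 2
Insert 29: h=1, 2 probes -> slot 3
Insert 80: h=3, 1 probes -> slot 4

Table: [69, 78, 36, 29, 80, None, 83]


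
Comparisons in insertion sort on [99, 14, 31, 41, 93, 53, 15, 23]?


Algorithm: insertion sort
Input: [99, 14, 31, 41, 93, 53, 15, 23]
Sorted: [14, 15, 23, 31, 41, 53, 93, 99]

22


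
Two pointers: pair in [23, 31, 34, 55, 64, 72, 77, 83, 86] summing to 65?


lo=0(23)+hi=8(86)=109
lo=0(23)+hi=7(83)=106
lo=0(23)+hi=6(77)=100
lo=0(23)+hi=5(72)=95
lo=0(23)+hi=4(64)=87
lo=0(23)+hi=3(55)=78
lo=0(23)+hi=2(34)=57
lo=1(31)+hi=2(34)=65

Yes: 31+34=65


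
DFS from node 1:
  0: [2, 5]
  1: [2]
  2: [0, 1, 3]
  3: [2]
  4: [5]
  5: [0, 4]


Visit 1, push [2]
Visit 2, push [3, 0]
Visit 0, push [5]
Visit 5, push [4]
Visit 4, push []
Visit 3, push []

DFS order: [1, 2, 0, 5, 4, 3]


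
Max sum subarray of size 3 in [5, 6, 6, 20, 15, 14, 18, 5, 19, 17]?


[0:3]: 17
[1:4]: 32
[2:5]: 41
[3:6]: 49
[4:7]: 47
[5:8]: 37
[6:9]: 42
[7:10]: 41

Max: 49 at [3:6]


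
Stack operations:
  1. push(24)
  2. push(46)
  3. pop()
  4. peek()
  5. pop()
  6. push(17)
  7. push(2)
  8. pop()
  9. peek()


push(24) -> [24]
push(46) -> [24, 46]
pop()->46, [24]
peek()->24
pop()->24, []
push(17) -> [17]
push(2) -> [17, 2]
pop()->2, [17]
peek()->17

Final stack: [17]


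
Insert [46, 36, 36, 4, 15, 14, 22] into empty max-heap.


Insert 46: [46]
Insert 36: [46, 36]
Insert 36: [46, 36, 36]
Insert 4: [46, 36, 36, 4]
Insert 15: [46, 36, 36, 4, 15]
Insert 14: [46, 36, 36, 4, 15, 14]
Insert 22: [46, 36, 36, 4, 15, 14, 22]

Final heap: [46, 36, 36, 4, 15, 14, 22]


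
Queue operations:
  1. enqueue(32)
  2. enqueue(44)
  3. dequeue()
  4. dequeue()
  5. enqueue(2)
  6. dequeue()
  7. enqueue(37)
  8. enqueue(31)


enqueue(32) -> [32]
enqueue(44) -> [32, 44]
dequeue()->32, [44]
dequeue()->44, []
enqueue(2) -> [2]
dequeue()->2, []
enqueue(37) -> [37]
enqueue(31) -> [37, 31]

Final queue: [37, 31]


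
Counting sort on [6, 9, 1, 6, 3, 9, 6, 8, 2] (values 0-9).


Input: [6, 9, 1, 6, 3, 9, 6, 8, 2]
Counts: [0, 1, 1, 1, 0, 0, 3, 0, 1, 2]

Sorted: [1, 2, 3, 6, 6, 6, 8, 9, 9]


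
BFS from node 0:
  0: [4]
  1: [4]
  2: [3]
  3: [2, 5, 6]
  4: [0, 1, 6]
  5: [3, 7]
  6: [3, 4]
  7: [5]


Visit 0, enqueue [4]
Visit 4, enqueue [1, 6]
Visit 1, enqueue []
Visit 6, enqueue [3]
Visit 3, enqueue [2, 5]
Visit 2, enqueue []
Visit 5, enqueue [7]
Visit 7, enqueue []

BFS order: [0, 4, 1, 6, 3, 2, 5, 7]


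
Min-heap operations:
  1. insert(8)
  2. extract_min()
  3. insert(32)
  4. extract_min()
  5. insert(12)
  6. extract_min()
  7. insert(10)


insert(8) -> [8]
extract_min()->8, []
insert(32) -> [32]
extract_min()->32, []
insert(12) -> [12]
extract_min()->12, []
insert(10) -> [10]

Final heap: [10]


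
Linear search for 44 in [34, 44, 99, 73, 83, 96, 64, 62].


i=0: 34!=44
i=1: 44==44 found!

Found at 1, 2 comps


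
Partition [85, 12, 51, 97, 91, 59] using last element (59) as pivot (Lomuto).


Pivot: 59
  12 <= 59: swap -> [12, 85, 51, 97, 91, 59]
  51 <= 59: swap -> [12, 51, 85, 97, 91, 59]
Place pivot at 2: [12, 51, 59, 97, 91, 85]

Partitioned: [12, 51, 59, 97, 91, 85]


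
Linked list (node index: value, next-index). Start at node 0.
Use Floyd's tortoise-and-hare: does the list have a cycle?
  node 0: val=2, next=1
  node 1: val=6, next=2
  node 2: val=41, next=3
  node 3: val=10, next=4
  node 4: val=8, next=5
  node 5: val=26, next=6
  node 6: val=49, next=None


Floyd's tortoise (slow, +1) and hare (fast, +2):
  init: slow=0, fast=0
  step 1: slow=1, fast=2
  step 2: slow=2, fast=4
  step 3: slow=3, fast=6
  step 4: fast -> None, no cycle

Cycle: no


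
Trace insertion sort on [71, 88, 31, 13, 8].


Initial: [71, 88, 31, 13, 8]
Insert 88: [71, 88, 31, 13, 8]
Insert 31: [31, 71, 88, 13, 8]
Insert 13: [13, 31, 71, 88, 8]
Insert 8: [8, 13, 31, 71, 88]

Sorted: [8, 13, 31, 71, 88]


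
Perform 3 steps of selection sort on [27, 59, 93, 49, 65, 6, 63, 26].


Initial: [27, 59, 93, 49, 65, 6, 63, 26]
Step 1: min=6 at 5
  Swap: [6, 59, 93, 49, 65, 27, 63, 26]
Step 2: min=26 at 7
  Swap: [6, 26, 93, 49, 65, 27, 63, 59]
Step 3: min=27 at 5
  Swap: [6, 26, 27, 49, 65, 93, 63, 59]

After 3 steps: [6, 26, 27, 49, 65, 93, 63, 59]


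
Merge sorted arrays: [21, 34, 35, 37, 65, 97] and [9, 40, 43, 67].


Take 9 from B
Take 21 from A
Take 34 from A
Take 35 from A
Take 37 from A
Take 40 from B
Take 43 from B
Take 65 from A
Take 67 from B

Merged: [9, 21, 34, 35, 37, 40, 43, 65, 67, 97]


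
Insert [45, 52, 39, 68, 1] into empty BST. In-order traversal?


Insert 45: root
Insert 52: R from 45
Insert 39: L from 45
Insert 68: R from 45 -> R from 52
Insert 1: L from 45 -> L from 39

In-order: [1, 39, 45, 52, 68]


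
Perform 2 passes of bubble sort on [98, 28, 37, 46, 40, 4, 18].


Initial: [98, 28, 37, 46, 40, 4, 18]
Pass 1: [28, 37, 46, 40, 4, 18, 98] (6 swaps)
Pass 2: [28, 37, 40, 4, 18, 46, 98] (3 swaps)

After 2 passes: [28, 37, 40, 4, 18, 46, 98]


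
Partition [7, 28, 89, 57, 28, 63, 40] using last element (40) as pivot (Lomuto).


Pivot: 40
  7 <= 40: advance i (no swap)
  28 <= 40: advance i (no swap)
  28 <= 40: swap -> [7, 28, 28, 57, 89, 63, 40]
Place pivot at 3: [7, 28, 28, 40, 89, 63, 57]

Partitioned: [7, 28, 28, 40, 89, 63, 57]


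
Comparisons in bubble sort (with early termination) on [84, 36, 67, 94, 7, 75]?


Algorithm: bubble sort (with early termination)
Input: [84, 36, 67, 94, 7, 75]
Sorted: [7, 36, 67, 75, 84, 94]

15


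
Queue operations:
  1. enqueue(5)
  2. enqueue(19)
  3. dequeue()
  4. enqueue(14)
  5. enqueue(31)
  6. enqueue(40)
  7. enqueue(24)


enqueue(5) -> [5]
enqueue(19) -> [5, 19]
dequeue()->5, [19]
enqueue(14) -> [19, 14]
enqueue(31) -> [19, 14, 31]
enqueue(40) -> [19, 14, 31, 40]
enqueue(24) -> [19, 14, 31, 40, 24]

Final queue: [19, 14, 31, 40, 24]


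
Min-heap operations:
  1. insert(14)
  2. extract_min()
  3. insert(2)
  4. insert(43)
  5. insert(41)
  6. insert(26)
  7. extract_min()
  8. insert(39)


insert(14) -> [14]
extract_min()->14, []
insert(2) -> [2]
insert(43) -> [2, 43]
insert(41) -> [2, 43, 41]
insert(26) -> [2, 26, 41, 43]
extract_min()->2, [26, 43, 41]
insert(39) -> [26, 39, 41, 43]

Final heap: [26, 39, 41, 43]


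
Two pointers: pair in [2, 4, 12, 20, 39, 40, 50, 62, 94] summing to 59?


lo=0(2)+hi=8(94)=96
lo=0(2)+hi=7(62)=64
lo=0(2)+hi=6(50)=52
lo=1(4)+hi=6(50)=54
lo=2(12)+hi=6(50)=62
lo=2(12)+hi=5(40)=52
lo=3(20)+hi=5(40)=60
lo=3(20)+hi=4(39)=59

Yes: 20+39=59


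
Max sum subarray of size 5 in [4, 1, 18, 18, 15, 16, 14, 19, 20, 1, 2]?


[0:5]: 56
[1:6]: 68
[2:7]: 81
[3:8]: 82
[4:9]: 84
[5:10]: 70
[6:11]: 56

Max: 84 at [4:9]


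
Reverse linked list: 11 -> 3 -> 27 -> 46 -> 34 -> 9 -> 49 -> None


Step 1: curr=11, set curr.next=prev(None) | reversed so far: 11
Step 2: curr=3, set curr.next=prev(11) | reversed so far: 3 -> 11
Step 3: curr=27, set curr.next=prev(3) | reversed so far: 27 -> 3 -> 11
Step 4: curr=46, set curr.next=prev(27) | reversed so far: 46 -> 27 -> 3 -> 11
Step 5: curr=34, set curr.next=prev(46) | reversed so far: 34 -> 46 -> 27 -> 3 -> 11
Step 6: curr=9, set curr.next=prev(34) | reversed so far: 9 -> 34 -> 46 -> 27 -> 3 -> 11
Step 7: curr=49, set curr.next=prev(9) | reversed so far: 49 -> 9 -> 34 -> 46 -> 27 -> 3 -> 11

49 -> 9 -> 34 -> 46 -> 27 -> 3 -> 11 -> None


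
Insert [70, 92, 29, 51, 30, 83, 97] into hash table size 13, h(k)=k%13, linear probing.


Insert 70: h=5 -> slot 5
Insert 92: h=1 -> slot 1
Insert 29: h=3 -> slot 3
Insert 51: h=12 -> slot 12
Insert 30: h=4 -> slot 4
Insert 83: h=5, 1 probes -> slot 6
Insert 97: h=6, 1 probes -> slot 7

Table: [None, 92, None, 29, 30, 70, 83, 97, None, None, None, None, 51]


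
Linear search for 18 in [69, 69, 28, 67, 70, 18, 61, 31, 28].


i=0: 69!=18
i=1: 69!=18
i=2: 28!=18
i=3: 67!=18
i=4: 70!=18
i=5: 18==18 found!

Found at 5, 6 comps


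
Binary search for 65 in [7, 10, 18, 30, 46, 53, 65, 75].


Step 1: lo=0, hi=7, mid=3, val=30
Step 2: lo=4, hi=7, mid=5, val=53
Step 3: lo=6, hi=7, mid=6, val=65

Found at index 6


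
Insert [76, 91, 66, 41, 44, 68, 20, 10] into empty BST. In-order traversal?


Insert 76: root
Insert 91: R from 76
Insert 66: L from 76
Insert 41: L from 76 -> L from 66
Insert 44: L from 76 -> L from 66 -> R from 41
Insert 68: L from 76 -> R from 66
Insert 20: L from 76 -> L from 66 -> L from 41
Insert 10: L from 76 -> L from 66 -> L from 41 -> L from 20

In-order: [10, 20, 41, 44, 66, 68, 76, 91]


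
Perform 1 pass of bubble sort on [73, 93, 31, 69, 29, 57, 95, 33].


Initial: [73, 93, 31, 69, 29, 57, 95, 33]
Pass 1: [73, 31, 69, 29, 57, 93, 33, 95] (5 swaps)

After 1 pass: [73, 31, 69, 29, 57, 93, 33, 95]


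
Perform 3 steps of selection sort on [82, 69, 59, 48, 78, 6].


Initial: [82, 69, 59, 48, 78, 6]
Step 1: min=6 at 5
  Swap: [6, 69, 59, 48, 78, 82]
Step 2: min=48 at 3
  Swap: [6, 48, 59, 69, 78, 82]
Step 3: min=59 at 2
  Swap: [6, 48, 59, 69, 78, 82]

After 3 steps: [6, 48, 59, 69, 78, 82]


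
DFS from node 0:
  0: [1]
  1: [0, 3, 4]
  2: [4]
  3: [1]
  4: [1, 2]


Visit 0, push [1]
Visit 1, push [4, 3]
Visit 3, push []
Visit 4, push [2]
Visit 2, push []

DFS order: [0, 1, 3, 4, 2]


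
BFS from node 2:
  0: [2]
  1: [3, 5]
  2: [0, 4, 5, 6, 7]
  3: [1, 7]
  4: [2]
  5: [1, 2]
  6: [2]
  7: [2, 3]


Visit 2, enqueue [0, 4, 5, 6, 7]
Visit 0, enqueue []
Visit 4, enqueue []
Visit 5, enqueue [1]
Visit 6, enqueue []
Visit 7, enqueue [3]
Visit 1, enqueue []
Visit 3, enqueue []

BFS order: [2, 0, 4, 5, 6, 7, 1, 3]


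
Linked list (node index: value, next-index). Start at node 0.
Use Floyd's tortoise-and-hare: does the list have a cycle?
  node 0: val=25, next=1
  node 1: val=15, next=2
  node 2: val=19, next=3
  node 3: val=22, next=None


Floyd's tortoise (slow, +1) and hare (fast, +2):
  init: slow=0, fast=0
  step 1: slow=1, fast=2
  step 2: fast 2->3->None, no cycle

Cycle: no


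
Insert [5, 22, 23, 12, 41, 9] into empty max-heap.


Insert 5: [5]
Insert 22: [22, 5]
Insert 23: [23, 5, 22]
Insert 12: [23, 12, 22, 5]
Insert 41: [41, 23, 22, 5, 12]
Insert 9: [41, 23, 22, 5, 12, 9]

Final heap: [41, 23, 22, 5, 12, 9]


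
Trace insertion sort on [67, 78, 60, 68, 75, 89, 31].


Initial: [67, 78, 60, 68, 75, 89, 31]
Insert 78: [67, 78, 60, 68, 75, 89, 31]
Insert 60: [60, 67, 78, 68, 75, 89, 31]
Insert 68: [60, 67, 68, 78, 75, 89, 31]
Insert 75: [60, 67, 68, 75, 78, 89, 31]
Insert 89: [60, 67, 68, 75, 78, 89, 31]
Insert 31: [31, 60, 67, 68, 75, 78, 89]

Sorted: [31, 60, 67, 68, 75, 78, 89]


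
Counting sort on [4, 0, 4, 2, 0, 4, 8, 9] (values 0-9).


Input: [4, 0, 4, 2, 0, 4, 8, 9]
Counts: [2, 0, 1, 0, 3, 0, 0, 0, 1, 1]

Sorted: [0, 0, 2, 4, 4, 4, 8, 9]


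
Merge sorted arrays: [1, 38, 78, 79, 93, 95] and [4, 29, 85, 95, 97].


Take 1 from A
Take 4 from B
Take 29 from B
Take 38 from A
Take 78 from A
Take 79 from A
Take 85 from B
Take 93 from A
Take 95 from A

Merged: [1, 4, 29, 38, 78, 79, 85, 93, 95, 95, 97]


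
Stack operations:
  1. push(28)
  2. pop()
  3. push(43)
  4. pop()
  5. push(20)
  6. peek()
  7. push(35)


push(28) -> [28]
pop()->28, []
push(43) -> [43]
pop()->43, []
push(20) -> [20]
peek()->20
push(35) -> [20, 35]

Final stack: [20, 35]


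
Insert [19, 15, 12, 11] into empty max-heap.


Insert 19: [19]
Insert 15: [19, 15]
Insert 12: [19, 15, 12]
Insert 11: [19, 15, 12, 11]

Final heap: [19, 15, 12, 11]


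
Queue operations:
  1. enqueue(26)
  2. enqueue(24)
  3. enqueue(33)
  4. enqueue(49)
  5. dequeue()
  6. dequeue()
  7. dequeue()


enqueue(26) -> [26]
enqueue(24) -> [26, 24]
enqueue(33) -> [26, 24, 33]
enqueue(49) -> [26, 24, 33, 49]
dequeue()->26, [24, 33, 49]
dequeue()->24, [33, 49]
dequeue()->33, [49]

Final queue: [49]


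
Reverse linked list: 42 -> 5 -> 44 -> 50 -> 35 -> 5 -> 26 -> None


Step 1: curr=42, set curr.next=prev(None) | reversed so far: 42
Step 2: curr=5, set curr.next=prev(42) | reversed so far: 5 -> 42
Step 3: curr=44, set curr.next=prev(5) | reversed so far: 44 -> 5 -> 42
Step 4: curr=50, set curr.next=prev(44) | reversed so far: 50 -> 44 -> 5 -> 42
Step 5: curr=35, set curr.next=prev(50) | reversed so far: 35 -> 50 -> 44 -> 5 -> 42
Step 6: curr=5, set curr.next=prev(35) | reversed so far: 5 -> 35 -> 50 -> 44 -> 5 -> 42
Step 7: curr=26, set curr.next=prev(5) | reversed so far: 26 -> 5 -> 35 -> 50 -> 44 -> 5 -> 42

26 -> 5 -> 35 -> 50 -> 44 -> 5 -> 42 -> None


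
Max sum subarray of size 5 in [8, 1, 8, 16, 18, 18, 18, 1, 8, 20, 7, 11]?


[0:5]: 51
[1:6]: 61
[2:7]: 78
[3:8]: 71
[4:9]: 63
[5:10]: 65
[6:11]: 54
[7:12]: 47

Max: 78 at [2:7]


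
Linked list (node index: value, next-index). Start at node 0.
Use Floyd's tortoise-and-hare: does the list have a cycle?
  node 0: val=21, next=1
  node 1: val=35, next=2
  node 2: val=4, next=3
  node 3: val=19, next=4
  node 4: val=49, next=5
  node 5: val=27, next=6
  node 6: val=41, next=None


Floyd's tortoise (slow, +1) and hare (fast, +2):
  init: slow=0, fast=0
  step 1: slow=1, fast=2
  step 2: slow=2, fast=4
  step 3: slow=3, fast=6
  step 4: fast -> None, no cycle

Cycle: no


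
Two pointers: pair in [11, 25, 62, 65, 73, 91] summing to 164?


lo=0(11)+hi=5(91)=102
lo=1(25)+hi=5(91)=116
lo=2(62)+hi=5(91)=153
lo=3(65)+hi=5(91)=156
lo=4(73)+hi=5(91)=164

Yes: 73+91=164


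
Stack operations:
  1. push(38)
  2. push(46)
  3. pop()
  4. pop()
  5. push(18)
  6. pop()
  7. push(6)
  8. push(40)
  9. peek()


push(38) -> [38]
push(46) -> [38, 46]
pop()->46, [38]
pop()->38, []
push(18) -> [18]
pop()->18, []
push(6) -> [6]
push(40) -> [6, 40]
peek()->40

Final stack: [6, 40]


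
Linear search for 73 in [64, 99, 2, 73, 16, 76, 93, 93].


i=0: 64!=73
i=1: 99!=73
i=2: 2!=73
i=3: 73==73 found!

Found at 3, 4 comps


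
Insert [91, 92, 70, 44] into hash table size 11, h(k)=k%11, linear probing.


Insert 91: h=3 -> slot 3
Insert 92: h=4 -> slot 4
Insert 70: h=4, 1 probes -> slot 5
Insert 44: h=0 -> slot 0

Table: [44, None, None, 91, 92, 70, None, None, None, None, None]


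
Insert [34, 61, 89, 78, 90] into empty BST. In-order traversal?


Insert 34: root
Insert 61: R from 34
Insert 89: R from 34 -> R from 61
Insert 78: R from 34 -> R from 61 -> L from 89
Insert 90: R from 34 -> R from 61 -> R from 89

In-order: [34, 61, 78, 89, 90]


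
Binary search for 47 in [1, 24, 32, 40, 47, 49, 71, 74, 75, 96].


Step 1: lo=0, hi=9, mid=4, val=47

Found at index 4


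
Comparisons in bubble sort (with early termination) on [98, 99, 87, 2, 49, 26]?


Algorithm: bubble sort (with early termination)
Input: [98, 99, 87, 2, 49, 26]
Sorted: [2, 26, 49, 87, 98, 99]

15


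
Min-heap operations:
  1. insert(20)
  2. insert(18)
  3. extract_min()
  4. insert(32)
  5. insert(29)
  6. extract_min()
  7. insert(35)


insert(20) -> [20]
insert(18) -> [18, 20]
extract_min()->18, [20]
insert(32) -> [20, 32]
insert(29) -> [20, 32, 29]
extract_min()->20, [29, 32]
insert(35) -> [29, 32, 35]

Final heap: [29, 32, 35]


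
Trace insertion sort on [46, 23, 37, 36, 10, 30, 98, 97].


Initial: [46, 23, 37, 36, 10, 30, 98, 97]
Insert 23: [23, 46, 37, 36, 10, 30, 98, 97]
Insert 37: [23, 37, 46, 36, 10, 30, 98, 97]
Insert 36: [23, 36, 37, 46, 10, 30, 98, 97]
Insert 10: [10, 23, 36, 37, 46, 30, 98, 97]
Insert 30: [10, 23, 30, 36, 37, 46, 98, 97]
Insert 98: [10, 23, 30, 36, 37, 46, 98, 97]
Insert 97: [10, 23, 30, 36, 37, 46, 97, 98]

Sorted: [10, 23, 30, 36, 37, 46, 97, 98]


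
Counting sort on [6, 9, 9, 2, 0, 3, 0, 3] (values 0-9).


Input: [6, 9, 9, 2, 0, 3, 0, 3]
Counts: [2, 0, 1, 2, 0, 0, 1, 0, 0, 2]

Sorted: [0, 0, 2, 3, 3, 6, 9, 9]


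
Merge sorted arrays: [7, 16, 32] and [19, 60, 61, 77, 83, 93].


Take 7 from A
Take 16 from A
Take 19 from B
Take 32 from A

Merged: [7, 16, 19, 32, 60, 61, 77, 83, 93]


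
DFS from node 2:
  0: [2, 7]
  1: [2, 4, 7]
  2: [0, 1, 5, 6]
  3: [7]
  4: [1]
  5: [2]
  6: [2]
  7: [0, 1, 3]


Visit 2, push [6, 5, 1, 0]
Visit 0, push [7]
Visit 7, push [3, 1]
Visit 1, push [4]
Visit 4, push []
Visit 3, push []
Visit 5, push []
Visit 6, push []

DFS order: [2, 0, 7, 1, 4, 3, 5, 6]


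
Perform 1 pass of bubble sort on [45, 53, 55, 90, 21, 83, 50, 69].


Initial: [45, 53, 55, 90, 21, 83, 50, 69]
Pass 1: [45, 53, 55, 21, 83, 50, 69, 90] (4 swaps)

After 1 pass: [45, 53, 55, 21, 83, 50, 69, 90]


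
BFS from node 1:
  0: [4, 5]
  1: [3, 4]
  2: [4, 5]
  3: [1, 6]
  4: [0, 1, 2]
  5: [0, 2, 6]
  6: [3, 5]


Visit 1, enqueue [3, 4]
Visit 3, enqueue [6]
Visit 4, enqueue [0, 2]
Visit 6, enqueue [5]
Visit 0, enqueue []
Visit 2, enqueue []
Visit 5, enqueue []

BFS order: [1, 3, 4, 6, 0, 2, 5]


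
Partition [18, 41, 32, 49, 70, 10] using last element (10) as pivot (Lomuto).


Pivot: 10
Place pivot at 0: [10, 41, 32, 49, 70, 18]

Partitioned: [10, 41, 32, 49, 70, 18]


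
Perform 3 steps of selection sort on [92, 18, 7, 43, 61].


Initial: [92, 18, 7, 43, 61]
Step 1: min=7 at 2
  Swap: [7, 18, 92, 43, 61]
Step 2: min=18 at 1
  Swap: [7, 18, 92, 43, 61]
Step 3: min=43 at 3
  Swap: [7, 18, 43, 92, 61]

After 3 steps: [7, 18, 43, 92, 61]


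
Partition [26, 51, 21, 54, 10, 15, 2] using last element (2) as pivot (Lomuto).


Pivot: 2
Place pivot at 0: [2, 51, 21, 54, 10, 15, 26]

Partitioned: [2, 51, 21, 54, 10, 15, 26]


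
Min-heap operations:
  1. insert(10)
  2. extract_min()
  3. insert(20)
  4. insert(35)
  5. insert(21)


insert(10) -> [10]
extract_min()->10, []
insert(20) -> [20]
insert(35) -> [20, 35]
insert(21) -> [20, 35, 21]

Final heap: [20, 35, 21]


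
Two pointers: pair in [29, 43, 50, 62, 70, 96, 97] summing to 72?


lo=0(29)+hi=6(97)=126
lo=0(29)+hi=5(96)=125
lo=0(29)+hi=4(70)=99
lo=0(29)+hi=3(62)=91
lo=0(29)+hi=2(50)=79
lo=0(29)+hi=1(43)=72

Yes: 29+43=72


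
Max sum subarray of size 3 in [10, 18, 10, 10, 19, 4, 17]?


[0:3]: 38
[1:4]: 38
[2:5]: 39
[3:6]: 33
[4:7]: 40

Max: 40 at [4:7]


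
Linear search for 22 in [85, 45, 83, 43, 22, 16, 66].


i=0: 85!=22
i=1: 45!=22
i=2: 83!=22
i=3: 43!=22
i=4: 22==22 found!

Found at 4, 5 comps


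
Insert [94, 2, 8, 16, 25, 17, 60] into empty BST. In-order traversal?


Insert 94: root
Insert 2: L from 94
Insert 8: L from 94 -> R from 2
Insert 16: L from 94 -> R from 2 -> R from 8
Insert 25: L from 94 -> R from 2 -> R from 8 -> R from 16
Insert 17: L from 94 -> R from 2 -> R from 8 -> R from 16 -> L from 25
Insert 60: L from 94 -> R from 2 -> R from 8 -> R from 16 -> R from 25

In-order: [2, 8, 16, 17, 25, 60, 94]


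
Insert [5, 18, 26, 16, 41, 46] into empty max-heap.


Insert 5: [5]
Insert 18: [18, 5]
Insert 26: [26, 5, 18]
Insert 16: [26, 16, 18, 5]
Insert 41: [41, 26, 18, 5, 16]
Insert 46: [46, 26, 41, 5, 16, 18]

Final heap: [46, 26, 41, 5, 16, 18]


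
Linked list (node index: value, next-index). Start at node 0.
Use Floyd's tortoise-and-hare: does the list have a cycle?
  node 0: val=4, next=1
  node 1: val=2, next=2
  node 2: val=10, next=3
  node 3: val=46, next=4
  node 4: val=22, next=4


Floyd's tortoise (slow, +1) and hare (fast, +2):
  init: slow=0, fast=0
  step 1: slow=1, fast=2
  step 2: slow=2, fast=4
  step 3: slow=3, fast=4
  step 4: slow=4, fast=4
  slow == fast at node 4: cycle detected

Cycle: yes


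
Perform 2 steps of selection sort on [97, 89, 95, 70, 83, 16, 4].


Initial: [97, 89, 95, 70, 83, 16, 4]
Step 1: min=4 at 6
  Swap: [4, 89, 95, 70, 83, 16, 97]
Step 2: min=16 at 5
  Swap: [4, 16, 95, 70, 83, 89, 97]

After 2 steps: [4, 16, 95, 70, 83, 89, 97]


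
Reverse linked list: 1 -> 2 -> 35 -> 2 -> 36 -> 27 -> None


Step 1: curr=1, set curr.next=prev(None) | reversed so far: 1
Step 2: curr=2, set curr.next=prev(1) | reversed so far: 2 -> 1
Step 3: curr=35, set curr.next=prev(2) | reversed so far: 35 -> 2 -> 1
Step 4: curr=2, set curr.next=prev(35) | reversed so far: 2 -> 35 -> 2 -> 1
Step 5: curr=36, set curr.next=prev(2) | reversed so far: 36 -> 2 -> 35 -> 2 -> 1
Step 6: curr=27, set curr.next=prev(36) | reversed so far: 27 -> 36 -> 2 -> 35 -> 2 -> 1

27 -> 36 -> 2 -> 35 -> 2 -> 1 -> None


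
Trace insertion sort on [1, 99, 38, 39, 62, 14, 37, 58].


Initial: [1, 99, 38, 39, 62, 14, 37, 58]
Insert 99: [1, 99, 38, 39, 62, 14, 37, 58]
Insert 38: [1, 38, 99, 39, 62, 14, 37, 58]
Insert 39: [1, 38, 39, 99, 62, 14, 37, 58]
Insert 62: [1, 38, 39, 62, 99, 14, 37, 58]
Insert 14: [1, 14, 38, 39, 62, 99, 37, 58]
Insert 37: [1, 14, 37, 38, 39, 62, 99, 58]
Insert 58: [1, 14, 37, 38, 39, 58, 62, 99]

Sorted: [1, 14, 37, 38, 39, 58, 62, 99]


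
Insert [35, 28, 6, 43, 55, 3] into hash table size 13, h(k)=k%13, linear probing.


Insert 35: h=9 -> slot 9
Insert 28: h=2 -> slot 2
Insert 6: h=6 -> slot 6
Insert 43: h=4 -> slot 4
Insert 55: h=3 -> slot 3
Insert 3: h=3, 2 probes -> slot 5

Table: [None, None, 28, 55, 43, 3, 6, None, None, 35, None, None, None]


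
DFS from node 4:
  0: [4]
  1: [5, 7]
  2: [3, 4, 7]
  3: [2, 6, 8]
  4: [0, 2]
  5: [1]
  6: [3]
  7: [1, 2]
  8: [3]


Visit 4, push [2, 0]
Visit 0, push []
Visit 2, push [7, 3]
Visit 3, push [8, 6]
Visit 6, push []
Visit 8, push []
Visit 7, push [1]
Visit 1, push [5]
Visit 5, push []

DFS order: [4, 0, 2, 3, 6, 8, 7, 1, 5]


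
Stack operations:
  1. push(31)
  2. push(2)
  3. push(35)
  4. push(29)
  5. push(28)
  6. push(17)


push(31) -> [31]
push(2) -> [31, 2]
push(35) -> [31, 2, 35]
push(29) -> [31, 2, 35, 29]
push(28) -> [31, 2, 35, 29, 28]
push(17) -> [31, 2, 35, 29, 28, 17]

Final stack: [31, 2, 35, 29, 28, 17]


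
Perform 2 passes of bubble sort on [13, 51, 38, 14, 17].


Initial: [13, 51, 38, 14, 17]
Pass 1: [13, 38, 14, 17, 51] (3 swaps)
Pass 2: [13, 14, 17, 38, 51] (2 swaps)

After 2 passes: [13, 14, 17, 38, 51]


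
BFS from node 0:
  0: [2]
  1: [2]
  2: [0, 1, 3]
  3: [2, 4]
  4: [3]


Visit 0, enqueue [2]
Visit 2, enqueue [1, 3]
Visit 1, enqueue []
Visit 3, enqueue [4]
Visit 4, enqueue []

BFS order: [0, 2, 1, 3, 4]


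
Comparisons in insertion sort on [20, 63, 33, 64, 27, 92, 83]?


Algorithm: insertion sort
Input: [20, 63, 33, 64, 27, 92, 83]
Sorted: [20, 27, 33, 63, 64, 83, 92]

11


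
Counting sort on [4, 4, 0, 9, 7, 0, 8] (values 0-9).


Input: [4, 4, 0, 9, 7, 0, 8]
Counts: [2, 0, 0, 0, 2, 0, 0, 1, 1, 1]

Sorted: [0, 0, 4, 4, 7, 8, 9]


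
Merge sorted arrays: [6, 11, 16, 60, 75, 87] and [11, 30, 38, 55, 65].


Take 6 from A
Take 11 from A
Take 11 from B
Take 16 from A
Take 30 from B
Take 38 from B
Take 55 from B
Take 60 from A
Take 65 from B

Merged: [6, 11, 11, 16, 30, 38, 55, 60, 65, 75, 87]


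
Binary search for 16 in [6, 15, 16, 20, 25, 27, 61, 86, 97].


Step 1: lo=0, hi=8, mid=4, val=25
Step 2: lo=0, hi=3, mid=1, val=15
Step 3: lo=2, hi=3, mid=2, val=16

Found at index 2


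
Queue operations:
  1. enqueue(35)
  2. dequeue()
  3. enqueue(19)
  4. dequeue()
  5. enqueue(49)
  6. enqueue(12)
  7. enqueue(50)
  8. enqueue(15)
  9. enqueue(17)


enqueue(35) -> [35]
dequeue()->35, []
enqueue(19) -> [19]
dequeue()->19, []
enqueue(49) -> [49]
enqueue(12) -> [49, 12]
enqueue(50) -> [49, 12, 50]
enqueue(15) -> [49, 12, 50, 15]
enqueue(17) -> [49, 12, 50, 15, 17]

Final queue: [49, 12, 50, 15, 17]


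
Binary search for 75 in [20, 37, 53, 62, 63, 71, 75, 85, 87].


Step 1: lo=0, hi=8, mid=4, val=63
Step 2: lo=5, hi=8, mid=6, val=75

Found at index 6


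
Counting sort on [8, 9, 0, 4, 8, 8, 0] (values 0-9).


Input: [8, 9, 0, 4, 8, 8, 0]
Counts: [2, 0, 0, 0, 1, 0, 0, 0, 3, 1]

Sorted: [0, 0, 4, 8, 8, 8, 9]


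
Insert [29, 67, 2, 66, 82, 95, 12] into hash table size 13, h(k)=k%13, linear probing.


Insert 29: h=3 -> slot 3
Insert 67: h=2 -> slot 2
Insert 2: h=2, 2 probes -> slot 4
Insert 66: h=1 -> slot 1
Insert 82: h=4, 1 probes -> slot 5
Insert 95: h=4, 2 probes -> slot 6
Insert 12: h=12 -> slot 12

Table: [None, 66, 67, 29, 2, 82, 95, None, None, None, None, None, 12]


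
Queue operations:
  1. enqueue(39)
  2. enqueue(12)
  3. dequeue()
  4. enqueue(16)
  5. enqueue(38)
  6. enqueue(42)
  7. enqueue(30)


enqueue(39) -> [39]
enqueue(12) -> [39, 12]
dequeue()->39, [12]
enqueue(16) -> [12, 16]
enqueue(38) -> [12, 16, 38]
enqueue(42) -> [12, 16, 38, 42]
enqueue(30) -> [12, 16, 38, 42, 30]

Final queue: [12, 16, 38, 42, 30]


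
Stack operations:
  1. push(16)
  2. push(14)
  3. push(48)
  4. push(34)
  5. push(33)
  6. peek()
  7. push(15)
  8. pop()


push(16) -> [16]
push(14) -> [16, 14]
push(48) -> [16, 14, 48]
push(34) -> [16, 14, 48, 34]
push(33) -> [16, 14, 48, 34, 33]
peek()->33
push(15) -> [16, 14, 48, 34, 33, 15]
pop()->15, [16, 14, 48, 34, 33]

Final stack: [16, 14, 48, 34, 33]


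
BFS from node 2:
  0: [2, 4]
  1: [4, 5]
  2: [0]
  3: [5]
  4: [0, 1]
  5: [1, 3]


Visit 2, enqueue [0]
Visit 0, enqueue [4]
Visit 4, enqueue [1]
Visit 1, enqueue [5]
Visit 5, enqueue [3]
Visit 3, enqueue []

BFS order: [2, 0, 4, 1, 5, 3]


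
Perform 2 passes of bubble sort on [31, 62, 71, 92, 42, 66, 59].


Initial: [31, 62, 71, 92, 42, 66, 59]
Pass 1: [31, 62, 71, 42, 66, 59, 92] (3 swaps)
Pass 2: [31, 62, 42, 66, 59, 71, 92] (3 swaps)

After 2 passes: [31, 62, 42, 66, 59, 71, 92]


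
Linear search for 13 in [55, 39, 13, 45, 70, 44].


i=0: 55!=13
i=1: 39!=13
i=2: 13==13 found!

Found at 2, 3 comps


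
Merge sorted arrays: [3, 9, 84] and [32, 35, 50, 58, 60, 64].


Take 3 from A
Take 9 from A
Take 32 from B
Take 35 from B
Take 50 from B
Take 58 from B
Take 60 from B
Take 64 from B

Merged: [3, 9, 32, 35, 50, 58, 60, 64, 84]


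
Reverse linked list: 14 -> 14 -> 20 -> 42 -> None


Step 1: curr=14, set curr.next=prev(None) | reversed so far: 14
Step 2: curr=14, set curr.next=prev(14) | reversed so far: 14 -> 14
Step 3: curr=20, set curr.next=prev(14) | reversed so far: 20 -> 14 -> 14
Step 4: curr=42, set curr.next=prev(20) | reversed so far: 42 -> 20 -> 14 -> 14

42 -> 20 -> 14 -> 14 -> None


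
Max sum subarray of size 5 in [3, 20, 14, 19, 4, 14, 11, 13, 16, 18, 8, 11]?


[0:5]: 60
[1:6]: 71
[2:7]: 62
[3:8]: 61
[4:9]: 58
[5:10]: 72
[6:11]: 66
[7:12]: 66

Max: 72 at [5:10]


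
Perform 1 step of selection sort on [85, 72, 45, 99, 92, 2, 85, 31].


Initial: [85, 72, 45, 99, 92, 2, 85, 31]
Step 1: min=2 at 5
  Swap: [2, 72, 45, 99, 92, 85, 85, 31]

After 1 step: [2, 72, 45, 99, 92, 85, 85, 31]


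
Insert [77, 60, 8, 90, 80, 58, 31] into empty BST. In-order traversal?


Insert 77: root
Insert 60: L from 77
Insert 8: L from 77 -> L from 60
Insert 90: R from 77
Insert 80: R from 77 -> L from 90
Insert 58: L from 77 -> L from 60 -> R from 8
Insert 31: L from 77 -> L from 60 -> R from 8 -> L from 58

In-order: [8, 31, 58, 60, 77, 80, 90]


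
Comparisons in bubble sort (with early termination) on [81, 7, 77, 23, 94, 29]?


Algorithm: bubble sort (with early termination)
Input: [81, 7, 77, 23, 94, 29]
Sorted: [7, 23, 29, 77, 81, 94]

14


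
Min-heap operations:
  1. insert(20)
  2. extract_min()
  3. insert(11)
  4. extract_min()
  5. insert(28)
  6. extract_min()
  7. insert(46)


insert(20) -> [20]
extract_min()->20, []
insert(11) -> [11]
extract_min()->11, []
insert(28) -> [28]
extract_min()->28, []
insert(46) -> [46]

Final heap: [46]


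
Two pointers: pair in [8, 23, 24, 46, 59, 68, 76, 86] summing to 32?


lo=0(8)+hi=7(86)=94
lo=0(8)+hi=6(76)=84
lo=0(8)+hi=5(68)=76
lo=0(8)+hi=4(59)=67
lo=0(8)+hi=3(46)=54
lo=0(8)+hi=2(24)=32

Yes: 8+24=32


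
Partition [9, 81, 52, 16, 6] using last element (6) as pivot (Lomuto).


Pivot: 6
Place pivot at 0: [6, 81, 52, 16, 9]

Partitioned: [6, 81, 52, 16, 9]


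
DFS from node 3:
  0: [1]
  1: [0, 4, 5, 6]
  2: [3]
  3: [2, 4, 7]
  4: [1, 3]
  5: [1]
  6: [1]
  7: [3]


Visit 3, push [7, 4, 2]
Visit 2, push []
Visit 4, push [1]
Visit 1, push [6, 5, 0]
Visit 0, push []
Visit 5, push []
Visit 6, push []
Visit 7, push []

DFS order: [3, 2, 4, 1, 0, 5, 6, 7]


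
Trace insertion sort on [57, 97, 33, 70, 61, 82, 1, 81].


Initial: [57, 97, 33, 70, 61, 82, 1, 81]
Insert 97: [57, 97, 33, 70, 61, 82, 1, 81]
Insert 33: [33, 57, 97, 70, 61, 82, 1, 81]
Insert 70: [33, 57, 70, 97, 61, 82, 1, 81]
Insert 61: [33, 57, 61, 70, 97, 82, 1, 81]
Insert 82: [33, 57, 61, 70, 82, 97, 1, 81]
Insert 1: [1, 33, 57, 61, 70, 82, 97, 81]
Insert 81: [1, 33, 57, 61, 70, 81, 82, 97]

Sorted: [1, 33, 57, 61, 70, 81, 82, 97]


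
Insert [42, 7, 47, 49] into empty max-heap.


Insert 42: [42]
Insert 7: [42, 7]
Insert 47: [47, 7, 42]
Insert 49: [49, 47, 42, 7]

Final heap: [49, 47, 42, 7]


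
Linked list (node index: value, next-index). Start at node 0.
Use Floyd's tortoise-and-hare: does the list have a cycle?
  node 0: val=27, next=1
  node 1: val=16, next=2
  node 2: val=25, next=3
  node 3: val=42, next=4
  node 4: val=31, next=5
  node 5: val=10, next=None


Floyd's tortoise (slow, +1) and hare (fast, +2):
  init: slow=0, fast=0
  step 1: slow=1, fast=2
  step 2: slow=2, fast=4
  step 3: fast 4->5->None, no cycle

Cycle: no


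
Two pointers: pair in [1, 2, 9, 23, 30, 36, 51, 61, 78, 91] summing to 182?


lo=0(1)+hi=9(91)=92
lo=1(2)+hi=9(91)=93
lo=2(9)+hi=9(91)=100
lo=3(23)+hi=9(91)=114
lo=4(30)+hi=9(91)=121
lo=5(36)+hi=9(91)=127
lo=6(51)+hi=9(91)=142
lo=7(61)+hi=9(91)=152
lo=8(78)+hi=9(91)=169

No pair found


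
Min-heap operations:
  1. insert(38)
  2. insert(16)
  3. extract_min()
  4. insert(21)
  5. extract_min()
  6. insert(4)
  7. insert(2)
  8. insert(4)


insert(38) -> [38]
insert(16) -> [16, 38]
extract_min()->16, [38]
insert(21) -> [21, 38]
extract_min()->21, [38]
insert(4) -> [4, 38]
insert(2) -> [2, 38, 4]
insert(4) -> [2, 4, 4, 38]

Final heap: [2, 4, 4, 38]


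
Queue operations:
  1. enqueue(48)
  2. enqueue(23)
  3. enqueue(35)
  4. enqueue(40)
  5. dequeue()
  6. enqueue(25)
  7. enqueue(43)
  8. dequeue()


enqueue(48) -> [48]
enqueue(23) -> [48, 23]
enqueue(35) -> [48, 23, 35]
enqueue(40) -> [48, 23, 35, 40]
dequeue()->48, [23, 35, 40]
enqueue(25) -> [23, 35, 40, 25]
enqueue(43) -> [23, 35, 40, 25, 43]
dequeue()->23, [35, 40, 25, 43]

Final queue: [35, 40, 25, 43]


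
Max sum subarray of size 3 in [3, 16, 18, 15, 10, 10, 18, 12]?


[0:3]: 37
[1:4]: 49
[2:5]: 43
[3:6]: 35
[4:7]: 38
[5:8]: 40

Max: 49 at [1:4]


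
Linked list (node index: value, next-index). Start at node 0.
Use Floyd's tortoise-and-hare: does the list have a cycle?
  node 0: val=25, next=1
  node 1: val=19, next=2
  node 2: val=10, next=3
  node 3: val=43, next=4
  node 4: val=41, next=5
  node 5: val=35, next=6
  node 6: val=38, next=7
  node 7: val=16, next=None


Floyd's tortoise (slow, +1) and hare (fast, +2):
  init: slow=0, fast=0
  step 1: slow=1, fast=2
  step 2: slow=2, fast=4
  step 3: slow=3, fast=6
  step 4: fast 6->7->None, no cycle

Cycle: no


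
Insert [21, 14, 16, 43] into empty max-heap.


Insert 21: [21]
Insert 14: [21, 14]
Insert 16: [21, 14, 16]
Insert 43: [43, 21, 16, 14]

Final heap: [43, 21, 16, 14]


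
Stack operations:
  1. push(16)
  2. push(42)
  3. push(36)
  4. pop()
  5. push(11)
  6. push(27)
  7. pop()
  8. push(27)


push(16) -> [16]
push(42) -> [16, 42]
push(36) -> [16, 42, 36]
pop()->36, [16, 42]
push(11) -> [16, 42, 11]
push(27) -> [16, 42, 11, 27]
pop()->27, [16, 42, 11]
push(27) -> [16, 42, 11, 27]

Final stack: [16, 42, 11, 27]


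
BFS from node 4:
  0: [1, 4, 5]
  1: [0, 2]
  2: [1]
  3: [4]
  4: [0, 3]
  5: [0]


Visit 4, enqueue [0, 3]
Visit 0, enqueue [1, 5]
Visit 3, enqueue []
Visit 1, enqueue [2]
Visit 5, enqueue []
Visit 2, enqueue []

BFS order: [4, 0, 3, 1, 5, 2]


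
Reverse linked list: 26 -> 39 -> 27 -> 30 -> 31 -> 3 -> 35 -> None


Step 1: curr=26, set curr.next=prev(None) | reversed so far: 26
Step 2: curr=39, set curr.next=prev(26) | reversed so far: 39 -> 26
Step 3: curr=27, set curr.next=prev(39) | reversed so far: 27 -> 39 -> 26
Step 4: curr=30, set curr.next=prev(27) | reversed so far: 30 -> 27 -> 39 -> 26
Step 5: curr=31, set curr.next=prev(30) | reversed so far: 31 -> 30 -> 27 -> 39 -> 26
Step 6: curr=3, set curr.next=prev(31) | reversed so far: 3 -> 31 -> 30 -> 27 -> 39 -> 26
Step 7: curr=35, set curr.next=prev(3) | reversed so far: 35 -> 3 -> 31 -> 30 -> 27 -> 39 -> 26

35 -> 3 -> 31 -> 30 -> 27 -> 39 -> 26 -> None


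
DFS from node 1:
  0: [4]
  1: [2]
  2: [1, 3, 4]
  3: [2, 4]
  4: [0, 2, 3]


Visit 1, push [2]
Visit 2, push [4, 3]
Visit 3, push [4]
Visit 4, push [0]
Visit 0, push []

DFS order: [1, 2, 3, 4, 0]


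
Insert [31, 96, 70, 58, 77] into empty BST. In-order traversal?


Insert 31: root
Insert 96: R from 31
Insert 70: R from 31 -> L from 96
Insert 58: R from 31 -> L from 96 -> L from 70
Insert 77: R from 31 -> L from 96 -> R from 70

In-order: [31, 58, 70, 77, 96]


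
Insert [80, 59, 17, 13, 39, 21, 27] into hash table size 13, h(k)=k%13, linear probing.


Insert 80: h=2 -> slot 2
Insert 59: h=7 -> slot 7
Insert 17: h=4 -> slot 4
Insert 13: h=0 -> slot 0
Insert 39: h=0, 1 probes -> slot 1
Insert 21: h=8 -> slot 8
Insert 27: h=1, 2 probes -> slot 3

Table: [13, 39, 80, 27, 17, None, None, 59, 21, None, None, None, None]


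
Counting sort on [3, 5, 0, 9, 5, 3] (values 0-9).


Input: [3, 5, 0, 9, 5, 3]
Counts: [1, 0, 0, 2, 0, 2, 0, 0, 0, 1]

Sorted: [0, 3, 3, 5, 5, 9]


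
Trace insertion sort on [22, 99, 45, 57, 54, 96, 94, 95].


Initial: [22, 99, 45, 57, 54, 96, 94, 95]
Insert 99: [22, 99, 45, 57, 54, 96, 94, 95]
Insert 45: [22, 45, 99, 57, 54, 96, 94, 95]
Insert 57: [22, 45, 57, 99, 54, 96, 94, 95]
Insert 54: [22, 45, 54, 57, 99, 96, 94, 95]
Insert 96: [22, 45, 54, 57, 96, 99, 94, 95]
Insert 94: [22, 45, 54, 57, 94, 96, 99, 95]
Insert 95: [22, 45, 54, 57, 94, 95, 96, 99]

Sorted: [22, 45, 54, 57, 94, 95, 96, 99]


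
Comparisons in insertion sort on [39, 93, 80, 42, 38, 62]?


Algorithm: insertion sort
Input: [39, 93, 80, 42, 38, 62]
Sorted: [38, 39, 42, 62, 80, 93]

13


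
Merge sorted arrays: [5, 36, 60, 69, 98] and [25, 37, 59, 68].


Take 5 from A
Take 25 from B
Take 36 from A
Take 37 from B
Take 59 from B
Take 60 from A
Take 68 from B

Merged: [5, 25, 36, 37, 59, 60, 68, 69, 98]
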